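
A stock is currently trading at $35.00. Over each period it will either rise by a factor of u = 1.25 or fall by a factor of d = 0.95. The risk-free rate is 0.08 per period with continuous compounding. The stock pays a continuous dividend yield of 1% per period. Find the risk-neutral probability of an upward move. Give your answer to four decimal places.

Per-period risk-free factor R = e^0.08 = 1.0833; dividend-adjusted growth = e^(0.08−0.01) = 1.0725.
Risk-neutral probability p = (1.0725 − 0.95)/(1.25 − 0.95) = 0.1225/0.3000 = 0.4084

p = 0.4084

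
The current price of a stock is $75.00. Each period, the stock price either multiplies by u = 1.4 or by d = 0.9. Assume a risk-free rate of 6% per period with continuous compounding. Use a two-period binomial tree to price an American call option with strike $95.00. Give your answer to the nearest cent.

Risk-neutral probability p = (e^0.06 − 0.9)/(1.4 − 0.9) = 0.1618/0.5000 = 0.3237
Terminal stock prices: S_uu = 147, S_ud = 94.5, S_dd = 60.75
Terminal payoffs (S − K): max(52, 0) = 52, max(-0.5, 0) = 0, max(-34.25, 0) = 0
Node u (S = 105): continuation = e^(−0.06)·[0.3237·52.0000 + 0.6763·0.0000] = 15.8508; exercise value = 10.0000 ≤ continuation, so V_u = 15.8508
Node d (S = 67.5): continuation = e^(−0.06)·[0.3237·0.0000 + 0.6763·0.0000] = 0.0000; exercise value = 0.0000 ≤ continuation, so V_d = 0.0000
Node 0 (S = 75): continuation = e^(−0.06)·[0.3237·15.8508 + 0.6763·0.0000] = 4.8317; exercise value = 0.0000 ≤ continuation, so V_0 = 4.8317

$4.83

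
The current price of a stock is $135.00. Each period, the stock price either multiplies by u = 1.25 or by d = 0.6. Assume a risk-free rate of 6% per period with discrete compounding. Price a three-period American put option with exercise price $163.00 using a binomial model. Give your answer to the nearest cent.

$38.46

Risk-neutral probability p = (1 + 0.06 − 0.6)/(1.25 − 0.6) = 0.4600/0.6500 = 0.7077
Terminal stock prices: S_uuu = 263.7, S_uud = 126.6, S_udd = 60.75, S_ddd = 29.16
Terminal payoffs (K − S): max(-100.7, 0) = 0, max(36.44, 0) = 36.44, max(102.2, 0) = 102.2, max(133.8, 0) = 133.8
Node uu (S = 210.9): continuation = 1/1.06·[0.7077·0.0000 + 0.2923·36.4375] = 10.0481; exercise value = 0.0000 ≤ continuation, so V_uu = 10.0481
Node ud (S = 101.2): continuation = 1/1.06·[0.7077·36.4375 + 0.2923·102.2500] = 52.5236; exercise value = 61.7500 > continuation, so V_ud = 61.7500 (exercise)
Node dd (S = 48.6): continuation = 1/1.06·[0.7077·102.2500 + 0.2923·133.8400] = 105.1736; exercise value = 114.4000 > continuation, so V_dd = 114.4000 (exercise)
Node u (S = 168.8): continuation = 1/1.06·[0.7077·10.0481 + 0.2923·61.7500] = 23.7367; exercise value = 0.0000 ≤ continuation, so V_u = 23.7367
Node d (S = 81): continuation = 1/1.06·[0.7077·61.7500 + 0.2923·114.4000] = 72.7736; exercise value = 82.0000 > continuation, so V_d = 82.0000 (exercise)
Node 0 (S = 135): continuation = 1/1.06·[0.7077·23.7367 + 0.2923·82.0000] = 38.4599; exercise value = 28.0000 ≤ continuation, so V_0 = 38.4599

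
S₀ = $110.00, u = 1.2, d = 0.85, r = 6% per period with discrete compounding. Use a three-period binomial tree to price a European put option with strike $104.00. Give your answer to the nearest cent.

Risk-neutral probability p = (1 + 0.06 − 0.85)/(1.2 − 0.85) = 0.2100/0.3500 = 0.6000
Terminal stock prices: S_uuu = 190.1, S_uud = 134.6, S_udd = 95.37, S_ddd = 67.55
Terminal payoffs (K − S): max(-86.08, 0) = 0, max(-30.64, 0) = 0, max(8.63, 0) = 8.63, max(36.45, 0) = 36.45
Node uu (S = 158.4): V_uu = 1/1.06·[0.6000·0.0000 + 0.4000·0.0000] = 0.0000
Node ud (S = 112.2): V_ud = 1/1.06·[0.6000·0.0000 + 0.4000·8.6300] = 3.2566
Node dd (S = 79.47): V_dd = 1/1.06·[0.6000·8.6300 + 0.4000·36.4463] = 18.6382
Node u (S = 132): V_u = 1/1.06·[0.6000·0.0000 + 0.4000·3.2566] = 1.2289
Node d (S = 93.5): V_d = 1/1.06·[0.6000·3.2566 + 0.4000·18.6382] = 8.8766
Node 0 (S = 110): V_0 = 1/1.06·[0.6000·1.2289 + 0.4000·8.8766] = 4.0453

$4.05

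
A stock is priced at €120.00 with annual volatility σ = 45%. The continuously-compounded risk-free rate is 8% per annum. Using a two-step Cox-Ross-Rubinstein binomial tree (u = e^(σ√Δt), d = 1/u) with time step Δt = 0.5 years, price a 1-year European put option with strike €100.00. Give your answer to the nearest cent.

€8.96

CRR parameters: u = e^(σ√Δt) = e^(0.45·√0.5) = 1.3746, d = 1/u = 0.7275
Per-period rate: rΔt = 0.08·0.5 = 0.04, so R = e^0.04 = 1.0408
Risk-neutral probability p = (e^0.04 − 0.7275)/(1.3746 − 0.7275) = 0.3134/0.6472 = 0.4842
Terminal stock prices: S_uu = 226.8, S_ud = 120, S_dd = 63.5
Terminal payoffs (K − S): max(-126.8, 0) = 0, max(-20, 0) = 0, max(36.5, 0) = 36.5
Node u (S = 165): V_u = e^(−0.04)·[0.4842·0.0000 + 0.5158·0.0000] = 0.0000
Node d (S = 87.3): V_d = e^(−0.04)·[0.4842·0.0000 + 0.5158·36.4965] = 18.0877
Node 0 (S = 120): V_0 = e^(−0.04)·[0.4842·0.0000 + 0.5158·18.0877] = 8.9643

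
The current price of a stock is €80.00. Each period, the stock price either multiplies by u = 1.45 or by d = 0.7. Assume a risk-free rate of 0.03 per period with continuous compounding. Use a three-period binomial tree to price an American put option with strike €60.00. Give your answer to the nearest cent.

Risk-neutral probability p = (e^0.03 − 0.7)/(1.45 − 0.7) = 0.3305/0.7500 = 0.4406
Terminal stock prices: S_uuu = 243.9, S_uud = 117.7, S_udd = 56.84, S_ddd = 27.44
Terminal payoffs (K − S): max(-183.9, 0) = 0, max(-57.74, 0) = 0, max(3.16, 0) = 3.16, max(32.56, 0) = 32.56
Node uu (S = 168.2): continuation = e^(−0.03)·[0.4406·0.0000 + 0.5594·0.0000] = 0.0000; exercise value = 0.0000 ≤ continuation, so V_uu = 0.0000
Node ud (S = 81.2): continuation = e^(−0.03)·[0.4406·0.0000 + 0.5594·3.1600] = 1.7154; exercise value = 0.0000 ≤ continuation, so V_ud = 1.7154
Node dd (S = 39.2): continuation = e^(−0.03)·[0.4406·3.1600 + 0.5594·32.5600] = 19.0267; exercise value = 20.8000 > continuation, so V_dd = 20.8000 (exercise)
Node u (S = 116): continuation = e^(−0.03)·[0.4406·0.0000 + 0.5594·1.7154] = 0.9312; exercise value = 0.0000 ≤ continuation, so V_u = 0.9312
Node d (S = 56): continuation = e^(−0.03)·[0.4406·1.7154 + 0.5594·20.8000] = 12.0250; exercise value = 4.0000 ≤ continuation, so V_d = 12.0250
Node 0 (S = 80): continuation = e^(−0.03)·[0.4406·0.9312 + 0.5594·12.0250] = 6.9261; exercise value = 0.0000 ≤ continuation, so V_0 = 6.9261

€6.93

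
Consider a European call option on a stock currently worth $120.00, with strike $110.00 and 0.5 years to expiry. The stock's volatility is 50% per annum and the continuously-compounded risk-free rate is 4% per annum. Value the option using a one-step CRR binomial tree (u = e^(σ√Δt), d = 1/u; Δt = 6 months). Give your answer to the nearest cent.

CRR parameters: u = e^(σ√Δt) = e^(0.5·√0.5) = 1.4241, d = 1/u = 0.7022
Per-period rate: rΔt = 0.04·0.5 = 0.02, so R = e^0.02 = 1.0202
Risk-neutral probability p = (e^0.02 − 0.7022)/(1.4241 − 0.7022) = 0.3180/0.7219 = 0.4405
Terminal stock prices: S_u = 170.9, S_d = 84.26
Terminal payoffs (S − K): max(60.89, 0) = 60.89, max(-25.74, 0) = 0
Node 0 (S = 120): V_0 = e^(−0.02)·[0.4405·60.8943 + 0.5595·0.0000] = 26.2930

$26.29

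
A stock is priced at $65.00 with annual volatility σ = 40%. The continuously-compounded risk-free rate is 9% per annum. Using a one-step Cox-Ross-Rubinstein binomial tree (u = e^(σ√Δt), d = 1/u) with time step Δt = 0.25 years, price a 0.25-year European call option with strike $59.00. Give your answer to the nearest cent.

$10.10

CRR parameters: u = e^(σ√Δt) = e^(0.4·√0.25) = 1.2214, d = 1/u = 0.8187
Per-period rate: rΔt = 0.09·0.25 = 0.0225, so R = e^0.0225 = 1.0228
Risk-neutral probability p = (e^0.0225 − 0.8187)/(1.2214 − 0.8187) = 0.2040/0.4027 = 0.5067
Terminal stock prices: S_u = 79.39, S_d = 53.22
Terminal payoffs (S − K): max(20.39, 0) = 20.39, max(-5.783, 0) = 0
Node 0 (S = 65): V_0 = e^(−0.0225)·[0.5067·20.3912 + 0.4933·0.0000] = 10.1019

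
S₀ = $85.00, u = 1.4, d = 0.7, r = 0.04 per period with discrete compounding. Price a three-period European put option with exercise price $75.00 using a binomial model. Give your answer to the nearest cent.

$11.26

Risk-neutral probability p = (1 + 0.04 − 0.7)/(1.4 − 0.7) = 0.3400/0.7000 = 0.4857
Terminal stock prices: S_uuu = 233.2, S_uud = 116.6, S_udd = 58.31, S_ddd = 29.15
Terminal payoffs (K − S): max(-158.2, 0) = 0, max(-41.62, 0) = 0, max(16.69, 0) = 16.69, max(45.85, 0) = 45.85
Node uu (S = 166.6): V_uu = 1/1.04·[0.4857·0.0000 + 0.5143·0.0000] = 0.0000
Node ud (S = 83.3): V_ud = 1/1.04·[0.4857·0.0000 + 0.5143·16.6900] = 8.2533
Node dd (S = 41.65): V_dd = 1/1.04·[0.4857·16.6900 + 0.5143·45.8450] = 30.4654
Node u (S = 119): V_u = 1/1.04·[0.4857·0.0000 + 0.5143·8.2533] = 4.0813
Node d (S = 59.5): V_d = 1/1.04·[0.4857·8.2533 + 0.5143·30.4654] = 18.9199
Node 0 (S = 85): V_0 = 1/1.04·[0.4857·4.0813 + 0.5143·18.9199] = 11.2621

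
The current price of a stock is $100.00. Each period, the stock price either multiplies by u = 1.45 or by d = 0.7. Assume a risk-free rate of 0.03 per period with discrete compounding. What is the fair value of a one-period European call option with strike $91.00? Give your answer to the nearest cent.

$23.07

Risk-neutral probability p = (1 + 0.03 − 0.7)/(1.45 − 0.7) = 0.3300/0.7500 = 0.4400
Terminal stock prices: S_u = 145, S_d = 70
Terminal payoffs (S − K): max(54, 0) = 54, max(-21, 0) = 0
Node 0 (S = 100): V_0 = 1/1.03·[0.4400·54.0000 + 0.5600·0.0000] = 23.0680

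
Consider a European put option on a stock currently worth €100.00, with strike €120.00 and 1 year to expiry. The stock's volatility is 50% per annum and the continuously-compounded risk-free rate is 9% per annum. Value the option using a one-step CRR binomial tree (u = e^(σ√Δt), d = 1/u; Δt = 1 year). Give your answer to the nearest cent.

€28.86

CRR parameters: u = e^(σ√Δt) = e^(0.5·√1) = 1.6487, d = 1/u = 0.6065
Per-period rate: rΔt = 0.09·1 = 0.09, so R = e^0.09 = 1.0942
Risk-neutral probability p = (e^0.09 − 0.6065)/(1.6487 − 0.6065) = 0.4876/1.0422 = 0.4679
Terminal stock prices: S_u = 164.9, S_d = 60.65
Terminal payoffs (K − S): max(-44.87, 0) = 0, max(59.35, 0) = 59.35
Node 0 (S = 100): V_0 = e^(−0.09)·[0.4679·0.0000 + 0.5321·59.3469] = 28.8604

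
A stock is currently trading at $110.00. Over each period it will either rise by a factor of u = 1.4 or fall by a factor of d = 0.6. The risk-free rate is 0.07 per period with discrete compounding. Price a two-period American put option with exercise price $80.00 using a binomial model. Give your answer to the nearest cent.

$6.00

Risk-neutral probability p = (1 + 0.07 − 0.6)/(1.4 − 0.6) = 0.4700/0.8000 = 0.5875
Terminal stock prices: S_uu = 215.6, S_ud = 92.4, S_dd = 39.6
Terminal payoffs (K − S): max(-135.6, 0) = 0, max(-12.4, 0) = 0, max(40.4, 0) = 40.4
Node u (S = 154): continuation = 1/1.07·[0.5875·0.0000 + 0.4125·0.0000] = 0.0000; exercise value = 0.0000 ≤ continuation, so V_u = 0.0000
Node d (S = 66): continuation = 1/1.07·[0.5875·0.0000 + 0.4125·40.4000] = 15.5748; exercise value = 14.0000 ≤ continuation, so V_d = 15.5748
Node 0 (S = 110): continuation = 1/1.07·[0.5875·0.0000 + 0.4125·15.5748] = 6.0043; exercise value = 0.0000 ≤ continuation, so V_0 = 6.0043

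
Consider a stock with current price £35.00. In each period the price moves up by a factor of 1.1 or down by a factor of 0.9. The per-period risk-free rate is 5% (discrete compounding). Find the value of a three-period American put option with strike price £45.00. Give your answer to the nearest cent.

Risk-neutral probability p = (1 + 0.05 − 0.9)/(1.1 − 0.9) = 0.1500/0.2000 = 0.7500
Terminal stock prices: S_uuu = 46.59, S_uud = 38.12, S_udd = 31.19, S_ddd = 25.52
Terminal payoffs (K − S): max(-1.585, 0) = 0, max(6.885, 0) = 6.885, max(13.81, 0) = 13.81, max(19.48, 0) = 19.48
Node uu (S = 42.35): continuation = 1/1.05·[0.7500·0.0000 + 0.2500·6.8850] = 1.6393; exercise value = 2.6500 > continuation, so V_uu = 2.6500 (exercise)
Node ud (S = 34.65): continuation = 1/1.05·[0.7500·6.8850 + 0.2500·13.8150] = 8.2071; exercise value = 10.3500 > continuation, so V_ud = 10.3500 (exercise)
Node dd (S = 28.35): continuation = 1/1.05·[0.7500·13.8150 + 0.2500·19.4850] = 14.5071; exercise value = 16.6500 > continuation, so V_dd = 16.6500 (exercise)
Node u (S = 38.5): continuation = 1/1.05·[0.7500·2.6500 + 0.2500·10.3500] = 4.3571; exercise value = 6.5000 > continuation, so V_u = 6.5000 (exercise)
Node d (S = 31.5): continuation = 1/1.05·[0.7500·10.3500 + 0.2500·16.6500] = 11.3571; exercise value = 13.5000 > continuation, so V_d = 13.5000 (exercise)
Node 0 (S = 35): continuation = 1/1.05·[0.7500·6.5000 + 0.2500·13.5000] = 7.8571; exercise value = 10.0000 > continuation, so V_0 = 10.0000 (exercise)

£10.00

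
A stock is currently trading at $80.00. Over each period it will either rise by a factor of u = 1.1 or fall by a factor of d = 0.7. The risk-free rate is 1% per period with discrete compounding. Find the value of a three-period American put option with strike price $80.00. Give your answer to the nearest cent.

$10.10

Risk-neutral probability p = (1 + 0.01 − 0.7)/(1.1 − 0.7) = 0.3100/0.4000 = 0.7750
Terminal stock prices: S_uuu = 106.5, S_uud = 67.76, S_udd = 43.12, S_ddd = 27.44
Terminal payoffs (K − S): max(-26.48, 0) = 0, max(12.24, 0) = 12.24, max(36.88, 0) = 36.88, max(52.56, 0) = 52.56
Node uu (S = 96.8): continuation = 1/1.01·[0.7750·0.0000 + 0.2250·12.2400] = 2.7267; exercise value = 0.0000 ≤ continuation, so V_uu = 2.7267
Node ud (S = 61.6): continuation = 1/1.01·[0.7750·12.2400 + 0.2250·36.8800] = 17.6079; exercise value = 18.4000 > continuation, so V_ud = 18.4000 (exercise)
Node dd (S = 39.2): continuation = 1/1.01·[0.7750·36.8800 + 0.2250·52.5600] = 40.0079; exercise value = 40.8000 > continuation, so V_dd = 40.8000 (exercise)
Node u (S = 88): continuation = 1/1.01·[0.7750·2.7267 + 0.2250·18.4000] = 6.1913; exercise value = 0.0000 ≤ continuation, so V_u = 6.1913
Node d (S = 56): continuation = 1/1.01·[0.7750·18.4000 + 0.2250·40.8000] = 23.2079; exercise value = 24.0000 > continuation, so V_d = 24.0000 (exercise)
Node 0 (S = 80): continuation = 1/1.01·[0.7750·6.1913 + 0.2250·24.0000] = 10.0973; exercise value = 0.0000 ≤ continuation, so V_0 = 10.0973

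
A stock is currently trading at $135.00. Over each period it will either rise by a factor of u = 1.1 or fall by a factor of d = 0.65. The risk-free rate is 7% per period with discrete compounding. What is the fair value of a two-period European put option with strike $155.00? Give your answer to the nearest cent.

Risk-neutral probability p = (1 + 0.07 − 0.65)/(1.1 − 0.65) = 0.4200/0.4500 = 0.9333
Terminal stock prices: S_uu = 163.4, S_ud = 96.53, S_dd = 57.04
Terminal payoffs (K − S): max(-8.35, 0) = 0, max(58.47, 0) = 58.47, max(97.96, 0) = 97.96
Node u (S = 148.5): V_u = 1/1.07·[0.9333·0.0000 + 0.0667·58.4750] = 3.6433
Node d (S = 87.75): V_d = 1/1.07·[0.9333·58.4750 + 0.0667·97.9625] = 57.1098
Node 0 (S = 135): V_0 = 1/1.07·[0.9333·3.6433 + 0.0667·57.1098] = 6.7362

$6.74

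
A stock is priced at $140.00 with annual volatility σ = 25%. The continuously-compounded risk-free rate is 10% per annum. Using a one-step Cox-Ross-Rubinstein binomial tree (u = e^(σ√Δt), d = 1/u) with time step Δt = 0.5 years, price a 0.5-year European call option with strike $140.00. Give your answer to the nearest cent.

CRR parameters: u = e^(σ√Δt) = e^(0.25·√0.5) = 1.1934, d = 1/u = 0.8380
Per-period rate: rΔt = 0.1·0.5 = 0.05, so R = e^0.05 = 1.0513
Risk-neutral probability p = (e^0.05 − 0.8380)/(1.1934 − 0.8380) = 0.2133/0.3554 = 0.6002
Terminal stock prices: S_u = 167.1, S_d = 117.3
Terminal payoffs (S − K): max(27.07, 0) = 27.07, max(-22.68, 0) = 0
Node 0 (S = 140): V_0 = e^(−0.05)·[0.6002·27.0710 + 0.3998·0.0000] = 15.4552

$15.46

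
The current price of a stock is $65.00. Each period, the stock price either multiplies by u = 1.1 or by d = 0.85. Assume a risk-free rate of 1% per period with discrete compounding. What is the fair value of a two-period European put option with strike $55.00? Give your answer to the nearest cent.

Risk-neutral probability p = (1 + 0.01 − 0.85)/(1.1 − 0.85) = 0.1600/0.2500 = 0.6400
Terminal stock prices: S_uu = 78.65, S_ud = 60.77, S_dd = 46.96
Terminal payoffs (K − S): max(-23.65, 0) = 0, max(-5.775, 0) = 0, max(8.038, 0) = 8.038
Node u (S = 71.5): V_u = 1/1.01·[0.6400·0.0000 + 0.3600·0.0000] = 0.0000
Node d (S = 55.25): V_d = 1/1.01·[0.6400·0.0000 + 0.3600·8.0375] = 2.8649
Node 0 (S = 65): V_0 = 1/1.01·[0.6400·0.0000 + 0.3600·2.8649] = 1.0211

$1.02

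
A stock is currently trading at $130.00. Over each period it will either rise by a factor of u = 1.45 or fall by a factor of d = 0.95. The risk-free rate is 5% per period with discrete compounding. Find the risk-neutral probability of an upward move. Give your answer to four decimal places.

Risk-neutral probability p = (1 + 0.05 − 0.95)/(1.45 − 0.95) = 0.1000/0.5000 = 0.2000

p = 0.2000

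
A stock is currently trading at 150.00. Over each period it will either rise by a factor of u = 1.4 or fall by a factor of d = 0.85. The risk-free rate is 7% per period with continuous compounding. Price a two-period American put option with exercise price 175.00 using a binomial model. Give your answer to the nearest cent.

Risk-neutral probability p = (e^0.07 − 0.85)/(1.4 − 0.85) = 0.2225/0.5500 = 0.4046
Terminal stock prices: S_uu = 294, S_ud = 178.5, S_dd = 108.4
Terminal payoffs (K − S): max(-119, 0) = 0, max(-3.5, 0) = 0, max(66.63, 0) = 66.63
Node u (S = 210): continuation = e^(−0.07)·[0.4046·0.0000 + 0.5954·0.0000] = 0.0000; exercise value = 0.0000 ≤ continuation, so V_u = 0.0000
Node d (S = 127.5): continuation = e^(−0.07)·[0.4046·0.0000 + 0.5954·66.6250] = 36.9892; exercise value = 47.5000 > continuation, so V_d = 47.5000 (exercise)
Node 0 (S = 150): continuation = e^(−0.07)·[0.4046·0.0000 + 0.5954·47.5000] = 26.3713; exercise value = 25.0000 ≤ continuation, so V_0 = 26.3713

26.37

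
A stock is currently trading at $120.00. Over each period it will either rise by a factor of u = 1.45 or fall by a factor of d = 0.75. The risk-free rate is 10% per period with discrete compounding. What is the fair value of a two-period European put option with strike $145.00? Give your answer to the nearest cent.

$22.00

Risk-neutral probability p = (1 + 0.1 − 0.75)/(1.45 − 0.75) = 0.3500/0.7000 = 0.5000
Terminal stock prices: S_uu = 252.3, S_ud = 130.5, S_dd = 67.5
Terminal payoffs (K − S): max(-107.3, 0) = 0, max(14.5, 0) = 14.5, max(77.5, 0) = 77.5
Node u (S = 174): V_u = 1/1.1·[0.5000·0.0000 + 0.5000·14.5000] = 6.5909
Node d (S = 90): V_d = 1/1.1·[0.5000·14.5000 + 0.5000·77.5000] = 41.8182
Node 0 (S = 120): V_0 = 1/1.1·[0.5000·6.5909 + 0.5000·41.8182] = 22.0041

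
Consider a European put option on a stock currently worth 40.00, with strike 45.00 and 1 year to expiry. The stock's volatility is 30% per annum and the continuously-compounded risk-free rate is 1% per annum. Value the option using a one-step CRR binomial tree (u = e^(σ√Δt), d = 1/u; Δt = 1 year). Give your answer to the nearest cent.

CRR parameters: u = e^(σ√Δt) = e^(0.3·√1) = 1.3499, d = 1/u = 0.7408
Per-period rate: rΔt = 0.01·1 = 0.01, so R = e^0.01 = 1.0101
Risk-neutral probability p = (e^0.01 − 0.7408)/(1.3499 − 0.7408) = 0.2692/0.6090 = 0.4421
Terminal stock prices: S_u = 53.99, S_d = 29.63
Terminal payoffs (K − S): max(-8.994, 0) = 0, max(15.37, 0) = 15.37
Node 0 (S = 40): V_0 = e^(−0.01)·[0.4421·0.0000 + 0.5579·15.3673] = 8.4887

8.49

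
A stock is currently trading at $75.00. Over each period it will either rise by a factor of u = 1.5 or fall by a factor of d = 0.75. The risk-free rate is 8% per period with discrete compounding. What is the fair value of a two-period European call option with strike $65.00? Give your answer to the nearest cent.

Risk-neutral probability p = (1 + 0.08 − 0.75)/(1.5 − 0.75) = 0.3300/0.7500 = 0.4400
Terminal stock prices: S_uu = 168.8, S_ud = 84.38, S_dd = 42.19
Terminal payoffs (S − K): max(103.8, 0) = 103.8, max(19.38, 0) = 19.38, max(-22.81, 0) = 0
Node u (S = 112.5): V_u = 1/1.08·[0.4400·103.7500 + 0.5600·19.3750] = 52.3148
Node d (S = 56.25): V_d = 1/1.08·[0.4400·19.3750 + 0.5600·0.0000] = 7.8935
Node 0 (S = 75): V_0 = 1/1.08·[0.4400·52.3148 + 0.5600·7.8935] = 25.4064

$25.41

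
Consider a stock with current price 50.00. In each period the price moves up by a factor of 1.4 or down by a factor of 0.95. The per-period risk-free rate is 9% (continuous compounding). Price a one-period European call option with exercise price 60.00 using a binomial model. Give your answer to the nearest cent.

Risk-neutral probability p = (e^0.09 − 0.95)/(1.4 − 0.95) = 0.1442/0.4500 = 0.3204
Terminal stock prices: S_u = 70, S_d = 47.5
Terminal payoffs (S − K): max(10, 0) = 10, max(-12.5, 0) = 0
Node 0 (S = 50): V_0 = e^(−0.09)·[0.3204·10.0000 + 0.6796·0.0000] = 2.9281

2.93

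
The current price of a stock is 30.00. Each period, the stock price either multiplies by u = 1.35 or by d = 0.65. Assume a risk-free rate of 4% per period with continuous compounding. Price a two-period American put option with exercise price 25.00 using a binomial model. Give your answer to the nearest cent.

2.33

Risk-neutral probability p = (e^0.04 − 0.65)/(1.35 − 0.65) = 0.3908/0.7000 = 0.5583
Terminal stock prices: S_uu = 54.68, S_ud = 26.32, S_dd = 12.68
Terminal payoffs (K − S): max(-29.68, 0) = 0, max(-1.325, 0) = 0, max(12.32, 0) = 12.32
Node u (S = 40.5): continuation = e^(−0.04)·[0.5583·0.0000 + 0.4417·0.0000] = 0.0000; exercise value = 0.0000 ≤ continuation, so V_u = 0.0000
Node d (S = 19.5): continuation = e^(−0.04)·[0.5583·0.0000 + 0.4417·12.3250] = 5.2305; exercise value = 5.5000 > continuation, so V_d = 5.5000 (exercise)
Node 0 (S = 30): continuation = e^(−0.04)·[0.5583·0.0000 + 0.4417·5.5000] = 2.3341; exercise value = 0.0000 ≤ continuation, so V_0 = 2.3341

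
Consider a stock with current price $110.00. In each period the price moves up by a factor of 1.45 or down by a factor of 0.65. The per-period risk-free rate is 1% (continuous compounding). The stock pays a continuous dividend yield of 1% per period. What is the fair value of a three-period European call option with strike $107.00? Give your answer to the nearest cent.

Per-period risk-free factor R = e^0.01 = 1.0101; dividend-adjusted growth = e^(0.01−0.01) = 1.0000.
Risk-neutral probability p = (1.0000 − 0.65)/(1.45 − 0.65) = 0.3500/0.8000 = 0.4375
Terminal stock prices: S_uuu = 335.3, S_uud = 150.3, S_udd = 67.39, S_ddd = 30.21
Terminal payoffs (S − K): max(228.3, 0) = 228.3, max(43.33, 0) = 43.33, max(-39.61, 0) = 0, max(-76.79, 0) = 0
Node uu (S = 231.3): V_uu = e^(−0.01)·[0.4375·228.3487 + 0.5625·43.3288] = 123.0384
Node ud (S = 103.7): V_ud = e^(−0.01)·[0.4375·43.3288 + 0.5625·0.0000] = 18.7677
Node dd (S = 46.48): V_dd = e^(−0.01)·[0.4375·0.0000 + 0.5625·0.0000] = 0.0000
Node u (S = 159.5): V_u = e^(−0.01)·[0.4375·123.0384 + 0.5625·18.7677] = 63.7455
Node d (S = 71.5): V_d = e^(−0.01)·[0.4375·18.7677 + 0.5625·0.0000] = 8.1292
Node 0 (S = 110): V_0 = e^(−0.01)·[0.4375·63.7455 + 0.5625·8.1292] = 32.1383

$32.14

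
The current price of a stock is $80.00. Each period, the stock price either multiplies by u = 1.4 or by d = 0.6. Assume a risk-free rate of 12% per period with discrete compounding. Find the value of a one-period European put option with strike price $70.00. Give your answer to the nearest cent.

Risk-neutral probability p = (1 + 0.12 − 0.6)/(1.4 − 0.6) = 0.5200/0.8000 = 0.6500
Terminal stock prices: S_u = 112, S_d = 48
Terminal payoffs (K − S): max(-42, 0) = 0, max(22, 0) = 22
Node 0 (S = 80): V_0 = 1/1.12·[0.6500·0.0000 + 0.3500·22.0000] = 6.8750

$6.87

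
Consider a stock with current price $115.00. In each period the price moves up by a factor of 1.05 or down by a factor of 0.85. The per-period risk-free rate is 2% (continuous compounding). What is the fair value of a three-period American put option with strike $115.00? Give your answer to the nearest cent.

Risk-neutral probability p = (e^0.02 − 0.85)/(1.05 − 0.85) = 0.1702/0.2000 = 0.8510
Terminal stock prices: S_uuu = 133.1, S_uud = 107.8, S_udd = 87.24, S_ddd = 70.62
Terminal payoffs (K − S): max(-18.13, 0) = 0, max(7.231, 0) = 7.231, max(27.76, 0) = 27.76, max(44.38, 0) = 44.38
Node uu (S = 126.8): continuation = e^(−0.02)·[0.8510·0.0000 + 0.1490·7.2306] = 1.0560; exercise value = 0.0000 ≤ continuation, so V_uu = 1.0560
Node ud (S = 102.6): continuation = e^(−0.02)·[0.8510·7.2306 + 0.1490·27.7581] = 10.0853; exercise value = 12.3625 > continuation, so V_ud = 12.3625 (exercise)
Node dd (S = 83.09): continuation = e^(−0.02)·[0.8510·27.7581 + 0.1490·44.3756] = 29.6353; exercise value = 31.9125 > continuation, so V_dd = 31.9125 (exercise)
Node u (S = 120.8): continuation = e^(−0.02)·[0.8510·1.0560 + 0.1490·12.3625] = 2.6863; exercise value = 0.0000 ≤ continuation, so V_u = 2.6863
Node d (S = 97.75): continuation = e^(−0.02)·[0.8510·12.3625 + 0.1490·31.9125] = 14.9728; exercise value = 17.2500 > continuation, so V_d = 17.2500 (exercise)
Node 0 (S = 115): continuation = e^(−0.02)·[0.8510·2.6863 + 0.1490·17.2500] = 4.7600; exercise value = 0.0000 ≤ continuation, so V_0 = 4.7600

$4.76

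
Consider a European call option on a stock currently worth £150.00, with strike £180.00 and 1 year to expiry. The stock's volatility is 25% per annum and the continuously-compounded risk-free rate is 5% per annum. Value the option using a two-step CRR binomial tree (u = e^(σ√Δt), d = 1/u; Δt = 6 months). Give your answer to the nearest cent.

CRR parameters: u = e^(σ√Δt) = e^(0.25·√0.5) = 1.1934, d = 1/u = 0.8380
Per-period rate: rΔt = 0.05·0.5 = 0.025, so R = e^0.025 = 1.0253
Risk-neutral probability p = (e^0.025 − 0.8380)/(1.1934 − 0.8380) = 0.1873/0.3554 = 0.5272
Terminal stock prices: S_uu = 213.6, S_ud = 150, S_dd = 105.3
Terminal payoffs (S − K): max(33.62, 0) = 33.62, max(-30, 0) = 0, max(-74.67, 0) = 0
Node u (S = 179): V_u = e^(−0.025)·[0.5272·33.6179 + 0.4728·0.0000] = 17.2841
Node d (S = 125.7): V_d = e^(−0.025)·[0.5272·0.0000 + 0.4728·0.0000] = 0.0000
Node 0 (S = 150): V_0 = e^(−0.025)·[0.5272·17.2841 + 0.4728·0.0000] = 8.8864

£8.89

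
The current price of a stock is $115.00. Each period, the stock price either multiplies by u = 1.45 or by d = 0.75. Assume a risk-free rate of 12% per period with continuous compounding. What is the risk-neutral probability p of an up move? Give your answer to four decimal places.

Risk-neutral probability p = (e^0.12 − 0.75)/(1.45 − 0.75) = 0.3775/0.7000 = 0.5393

p = 0.5393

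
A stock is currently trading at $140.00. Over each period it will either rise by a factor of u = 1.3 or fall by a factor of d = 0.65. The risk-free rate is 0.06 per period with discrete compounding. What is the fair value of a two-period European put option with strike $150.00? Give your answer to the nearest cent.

$24.16

Risk-neutral probability p = (1 + 0.06 − 0.65)/(1.3 − 0.65) = 0.4100/0.6500 = 0.6308
Terminal stock prices: S_uu = 236.6, S_ud = 118.3, S_dd = 59.15
Terminal payoffs (K − S): max(-86.6, 0) = 0, max(31.7, 0) = 31.7, max(90.85, 0) = 90.85
Node u (S = 182): V_u = 1/1.06·[0.6308·0.0000 + 0.3692·31.7000] = 11.0421
Node d (S = 91): V_d = 1/1.06·[0.6308·31.7000 + 0.3692·90.8500] = 50.5094
Node 0 (S = 140): V_0 = 1/1.06·[0.6308·11.0421 + 0.3692·50.5094] = 24.1648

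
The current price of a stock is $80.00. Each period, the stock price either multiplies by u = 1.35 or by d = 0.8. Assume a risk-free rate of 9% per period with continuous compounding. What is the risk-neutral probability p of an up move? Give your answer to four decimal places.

p = 0.5349

Risk-neutral probability p = (e^0.09 − 0.8)/(1.35 − 0.8) = 0.2942/0.5500 = 0.5349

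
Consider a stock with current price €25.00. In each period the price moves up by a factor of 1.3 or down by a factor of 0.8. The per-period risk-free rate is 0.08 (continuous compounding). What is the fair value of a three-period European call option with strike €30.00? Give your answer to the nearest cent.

€4.81

Risk-neutral probability p = (e^0.08 − 0.8)/(1.3 − 0.8) = 0.2833/0.5000 = 0.5666
Terminal stock prices: S_uuu = 54.93, S_uud = 33.8, S_udd = 20.8, S_ddd = 12.8
Terminal payoffs (S − K): max(24.93, 0) = 24.93, max(3.8, 0) = 3.8, max(-9.2, 0) = 0, max(-17.2, 0) = 0
Node uu (S = 42.25): V_uu = e^(−0.08)·[0.5666·24.9250 + 0.4334·3.8000] = 14.5565
Node ud (S = 26): V_ud = e^(−0.08)·[0.5666·3.8000 + 0.4334·0.0000] = 1.9875
Node dd (S = 16): V_dd = e^(−0.08)·[0.5666·0.0000 + 0.4334·0.0000] = 0.0000
Node u (S = 32.5): V_u = e^(−0.08)·[0.5666·14.5565 + 0.4334·1.9875] = 8.4084
Node d (S = 20): V_d = e^(−0.08)·[0.5666·1.9875 + 0.4334·0.0000] = 1.0395
Node 0 (S = 25): V_0 = e^(−0.08)·[0.5666·8.4084 + 0.4334·1.0395] = 4.8136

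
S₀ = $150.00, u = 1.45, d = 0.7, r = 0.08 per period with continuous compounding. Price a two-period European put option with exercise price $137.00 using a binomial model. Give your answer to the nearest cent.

Risk-neutral probability p = (e^0.08 − 0.7)/(1.45 − 0.7) = 0.3833/0.7500 = 0.5110
Terminal stock prices: S_uu = 315.4, S_ud = 152.2, S_dd = 73.5
Terminal payoffs (K − S): max(-178.4, 0) = 0, max(-15.25, 0) = 0, max(63.5, 0) = 63.5
Node u (S = 217.5): V_u = e^(−0.08)·[0.5110·0.0000 + 0.4890·0.0000] = 0.0000
Node d (S = 105): V_d = e^(−0.08)·[0.5110·0.0000 + 0.4890·63.5000] = 28.6613
Node 0 (S = 150): V_0 = e^(−0.08)·[0.5110·0.0000 + 0.4890·28.6613] = 12.9365

$12.94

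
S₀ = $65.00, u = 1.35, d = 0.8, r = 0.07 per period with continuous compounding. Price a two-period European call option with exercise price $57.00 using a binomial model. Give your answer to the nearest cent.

Risk-neutral probability p = (e^0.07 − 0.8)/(1.35 − 0.8) = 0.2725/0.5500 = 0.4955
Terminal stock prices: S_uu = 118.5, S_ud = 70.2, S_dd = 41.6
Terminal payoffs (S − K): max(61.46, 0) = 61.46, max(13.2, 0) = 13.2, max(-15.4, 0) = 0
Node u (S = 87.75): V_u = e^(−0.07)·[0.4955·61.4625 + 0.5045·13.2000] = 34.6036
Node d (S = 52): V_d = e^(−0.07)·[0.4955·13.2000 + 0.5045·0.0000] = 6.0980
Node 0 (S = 65): V_0 = e^(−0.07)·[0.4955·34.6036 + 0.5045·6.0980] = 18.8545

$18.85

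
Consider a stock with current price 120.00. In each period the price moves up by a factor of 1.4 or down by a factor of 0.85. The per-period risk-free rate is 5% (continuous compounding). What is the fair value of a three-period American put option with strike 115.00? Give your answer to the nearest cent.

10.29

Risk-neutral probability p = (e^0.05 − 0.85)/(1.4 − 0.85) = 0.2013/0.5500 = 0.3659
Terminal stock prices: S_uuu = 329.3, S_uud = 199.9, S_udd = 121.4, S_ddd = 73.69
Terminal payoffs (K − S): max(-214.3, 0) = 0, max(-84.92, 0) = 0, max(-6.38, 0) = 0, max(41.31, 0) = 41.31
Node uu (S = 235.2): continuation = e^(−0.05)·[0.3659·0.0000 + 0.6341·0.0000] = 0.0000; exercise value = 0.0000 ≤ continuation, so V_uu = 0.0000
Node ud (S = 142.8): continuation = e^(−0.05)·[0.3659·0.0000 + 0.6341·0.0000] = 0.0000; exercise value = 0.0000 ≤ continuation, so V_ud = 0.0000
Node dd (S = 86.7): continuation = e^(−0.05)·[0.3659·0.0000 + 0.6341·41.3050] = 24.9123; exercise value = 28.3000 > continuation, so V_dd = 28.3000 (exercise)
Node u (S = 168): continuation = e^(−0.05)·[0.3659·0.0000 + 0.6341·0.0000] = 0.0000; exercise value = 0.0000 ≤ continuation, so V_u = 0.0000
Node d (S = 102): continuation = e^(−0.05)·[0.3659·0.0000 + 0.6341·28.3000] = 17.0686; exercise value = 13.0000 ≤ continuation, so V_d = 17.0686
Node 0 (S = 120): continuation = e^(−0.05)·[0.3659·0.0000 + 0.6341·17.0686] = 10.2946; exercise value = 0.0000 ≤ continuation, so V_0 = 10.2946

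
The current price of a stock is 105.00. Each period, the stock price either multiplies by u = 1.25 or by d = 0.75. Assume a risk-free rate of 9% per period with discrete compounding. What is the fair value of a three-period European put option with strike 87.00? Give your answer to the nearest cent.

3.21

Risk-neutral probability p = (1 + 0.09 − 0.75)/(1.25 − 0.75) = 0.3400/0.5000 = 0.6800
Terminal stock prices: S_uuu = 205.1, S_uud = 123, S_udd = 73.83, S_ddd = 44.3
Terminal payoffs (K − S): max(-118.1, 0) = 0, max(-36.05, 0) = 0, max(13.17, 0) = 13.17, max(42.7, 0) = 42.7
Node uu (S = 164.1): V_uu = 1/1.09·[0.6800·0.0000 + 0.3200·0.0000] = 0.0000
Node ud (S = 98.44): V_ud = 1/1.09·[0.6800·0.0000 + 0.3200·13.1719] = 3.8670
Node dd (S = 59.06): V_dd = 1/1.09·[0.6800·13.1719 + 0.3200·42.7031] = 20.7540
Node u (S = 131.2): V_u = 1/1.09·[0.6800·0.0000 + 0.3200·3.8670] = 1.1353
Node d (S = 78.75): V_d = 1/1.09·[0.6800·3.8670 + 0.3200·20.7540] = 8.5053
Node 0 (S = 105): V_0 = 1/1.09·[0.6800·1.1353 + 0.3200·8.5053] = 3.2052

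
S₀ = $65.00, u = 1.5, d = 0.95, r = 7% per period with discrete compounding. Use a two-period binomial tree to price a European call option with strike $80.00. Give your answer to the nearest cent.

$6.52

Risk-neutral probability p = (1 + 0.07 − 0.95)/(1.5 − 0.95) = 0.1200/0.5500 = 0.2182
Terminal stock prices: S_uu = 146.2, S_ud = 92.62, S_dd = 58.66
Terminal payoffs (S − K): max(66.25, 0) = 66.25, max(12.62, 0) = 12.62, max(-21.34, 0) = 0
Node u (S = 97.5): V_u = 1/1.07·[0.2182·66.2500 + 0.7818·12.6250] = 22.7336
Node d (S = 61.75): V_d = 1/1.07·[0.2182·12.6250 + 0.7818·0.0000] = 2.5743
Node 0 (S = 65): V_0 = 1/1.07·[0.2182·22.7336 + 0.7818·2.5743] = 6.5166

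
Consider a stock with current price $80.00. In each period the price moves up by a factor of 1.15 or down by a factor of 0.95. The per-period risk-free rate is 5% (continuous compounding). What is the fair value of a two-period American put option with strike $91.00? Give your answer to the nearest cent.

Risk-neutral probability p = (e^0.05 − 0.95)/(1.15 − 0.95) = 0.1013/0.2000 = 0.5064
Terminal stock prices: S_uu = 105.8, S_ud = 87.4, S_dd = 72.2
Terminal payoffs (K − S): max(-14.8, 0) = 0, max(3.6, 0) = 3.6, max(18.8, 0) = 18.8
Node u (S = 92): continuation = e^(−0.05)·[0.5064·0.0000 + 0.4936·3.6000] = 1.6904; exercise value = 0.0000 ≤ continuation, so V_u = 1.6904
Node d (S = 76): continuation = e^(−0.05)·[0.5064·3.6000 + 0.4936·18.8000] = 10.5619; exercise value = 15.0000 > continuation, so V_d = 15.0000 (exercise)
Node 0 (S = 80): continuation = e^(−0.05)·[0.5064·1.6904 + 0.4936·15.0000] = 7.8578; exercise value = 11.0000 > continuation, so V_0 = 11.0000 (exercise)

$11.00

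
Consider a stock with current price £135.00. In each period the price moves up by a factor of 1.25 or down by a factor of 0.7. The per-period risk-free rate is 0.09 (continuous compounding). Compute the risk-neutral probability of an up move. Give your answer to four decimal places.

Risk-neutral probability p = (e^0.09 − 0.7)/(1.25 − 0.7) = 0.3942/0.5500 = 0.7167

p = 0.7167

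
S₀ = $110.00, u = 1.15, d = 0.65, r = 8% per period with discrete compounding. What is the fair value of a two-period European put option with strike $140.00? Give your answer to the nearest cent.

$13.50

Risk-neutral probability p = (1 + 0.08 − 0.65)/(1.15 − 0.65) = 0.4300/0.5000 = 0.8600
Terminal stock prices: S_uu = 145.5, S_ud = 82.22, S_dd = 46.48
Terminal payoffs (K − S): max(-5.475, 0) = 0, max(57.78, 0) = 57.78, max(93.53, 0) = 93.53
Node u (S = 126.5): V_u = 1/1.08·[0.8600·0.0000 + 0.1400·57.7750] = 7.4894
Node d (S = 71.5): V_d = 1/1.08·[0.8600·57.7750 + 0.1400·93.5250] = 58.1296
Node 0 (S = 110): V_0 = 1/1.08·[0.8600·7.4894 + 0.1400·58.1296] = 13.4991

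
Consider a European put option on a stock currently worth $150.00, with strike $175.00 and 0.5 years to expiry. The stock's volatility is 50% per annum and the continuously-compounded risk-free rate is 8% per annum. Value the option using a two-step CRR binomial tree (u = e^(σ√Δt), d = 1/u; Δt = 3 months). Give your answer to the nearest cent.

CRR parameters: u = e^(σ√Δt) = e^(0.5·√0.25) = 1.2840, d = 1/u = 0.7788
Per-period rate: rΔt = 0.08·0.25 = 0.02, so R = e^0.02 = 1.0202
Risk-neutral probability p = (e^0.02 − 0.7788)/(1.2840 − 0.7788) = 0.2414/0.5052 = 0.4778
Terminal stock prices: S_uu = 247.3, S_ud = 150, S_dd = 90.98
Terminal payoffs (K − S): max(-72.31, 0) = 0, max(25, 0) = 25, max(84.02, 0) = 84.02
Node u (S = 192.6): V_u = e^(−0.02)·[0.4778·0.0000 + 0.5222·25.0000] = 12.7963
Node d (S = 116.8): V_d = e^(−0.02)·[0.4778·25.0000 + 0.5222·84.0204] = 54.7147
Node 0 (S = 150): V_0 = e^(−0.02)·[0.4778·12.7963 + 0.5222·54.7147] = 33.9989

$34.00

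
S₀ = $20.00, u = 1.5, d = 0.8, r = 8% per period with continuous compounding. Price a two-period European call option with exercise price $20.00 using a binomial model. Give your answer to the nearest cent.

$5.13

Risk-neutral probability p = (e^0.08 − 0.8)/(1.5 − 0.8) = 0.2833/0.7000 = 0.4047
Terminal stock prices: S_uu = 45, S_ud = 24, S_dd = 12.8
Terminal payoffs (S − K): max(25, 0) = 25, max(4, 0) = 4, max(-7.2, 0) = 0
Node u (S = 30): V_u = e^(−0.08)·[0.4047·25.0000 + 0.5953·4.0000] = 11.5377
Node d (S = 16): V_d = e^(−0.08)·[0.4047·4.0000 + 0.5953·0.0000] = 1.4943
Node 0 (S = 20): V_0 = e^(−0.08)·[0.4047·11.5377 + 0.5953·1.4943] = 5.1314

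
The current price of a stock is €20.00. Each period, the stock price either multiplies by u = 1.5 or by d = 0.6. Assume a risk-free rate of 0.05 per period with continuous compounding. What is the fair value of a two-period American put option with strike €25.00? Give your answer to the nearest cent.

€7.75

Risk-neutral probability p = (e^0.05 − 0.6)/(1.5 − 0.6) = 0.4513/0.9000 = 0.5014
Terminal stock prices: S_uu = 45, S_ud = 18, S_dd = 7.2
Terminal payoffs (K − S): max(-20, 0) = 0, max(7, 0) = 7, max(17.8, 0) = 17.8
Node u (S = 30): continuation = e^(−0.05)·[0.5014·0.0000 + 0.4986·7.0000] = 3.3199; exercise value = 0.0000 ≤ continuation, so V_u = 3.3199
Node d (S = 12): continuation = e^(−0.05)·[0.5014·7.0000 + 0.4986·17.8000] = 11.7807; exercise value = 13.0000 > continuation, so V_d = 13.0000 (exercise)
Node 0 (S = 20): continuation = e^(−0.05)·[0.5014·3.3199 + 0.4986·13.0000] = 7.7490; exercise value = 5.0000 ≤ continuation, so V_0 = 7.7490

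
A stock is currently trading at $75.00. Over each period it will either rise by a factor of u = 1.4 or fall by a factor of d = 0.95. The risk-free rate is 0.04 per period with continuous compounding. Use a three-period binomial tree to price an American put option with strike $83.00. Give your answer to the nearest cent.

Risk-neutral probability p = (e^0.04 − 0.95)/(1.4 − 0.95) = 0.0908/0.4500 = 0.2018
Terminal stock prices: S_uuu = 205.8, S_uud = 139.6, S_udd = 94.76, S_ddd = 64.3
Terminal payoffs (K − S): max(-122.8, 0) = 0, max(-56.65, 0) = 0, max(-11.76, 0) = 0, max(18.7, 0) = 18.7
Node uu (S = 147): continuation = e^(−0.04)·[0.2018·0.0000 + 0.7982·0.0000] = 0.0000; exercise value = 0.0000 ≤ continuation, so V_uu = 0.0000
Node ud (S = 99.75): continuation = e^(−0.04)·[0.2018·0.0000 + 0.7982·0.0000] = 0.0000; exercise value = 0.0000 ≤ continuation, so V_ud = 0.0000
Node dd (S = 67.69): continuation = e^(−0.04)·[0.2018·0.0000 + 0.7982·18.6969] = 14.3386; exercise value = 15.3125 > continuation, so V_dd = 15.3125 (exercise)
Node u (S = 105): continuation = e^(−0.04)·[0.2018·0.0000 + 0.7982·0.0000] = 0.0000; exercise value = 0.0000 ≤ continuation, so V_u = 0.0000
Node d (S = 71.25): continuation = e^(−0.04)·[0.2018·0.0000 + 0.7982·15.3125] = 11.7432; exercise value = 11.7500 > continuation, so V_d = 11.7500 (exercise)
Node 0 (S = 75): continuation = e^(−0.04)·[0.2018·0.0000 + 0.7982·11.7500] = 9.0111; exercise value = 8.0000 ≤ continuation, so V_0 = 9.0111

$9.01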